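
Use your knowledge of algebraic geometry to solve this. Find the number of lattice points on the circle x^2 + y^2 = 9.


Systematically check integer values of x where x^2 <= 9.
For each valid x, check if 9 - x^2 is a perfect square.
x=0: 9 - 0 = 9, sqrt = 3 (valid)
x=3: 9 - 9 = 0, sqrt = 0 (valid)
Total integer solutions found: 4

4


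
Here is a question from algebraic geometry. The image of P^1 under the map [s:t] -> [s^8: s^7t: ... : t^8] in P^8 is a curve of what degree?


The rational normal curve in P^8 is the image of P^1 under the 8-uple Veronese.
A general hyperplane in P^8 pulls back to a degree-8 form on P^1, which has 8 zeros,
so the curve meets a general hyperplane in 8 points. Degree = 8.

8


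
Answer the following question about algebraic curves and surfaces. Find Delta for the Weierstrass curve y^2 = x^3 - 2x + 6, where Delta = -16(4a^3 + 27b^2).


Compute each component:
4a^3 = 4*(-2)^3 = 4*(-8) = -32
27b^2 = 27*6^2 = 27*36 = 972
4a^3 + 27b^2 = -32 + 972 = 940
Delta = -16*940 = -15040

-15040


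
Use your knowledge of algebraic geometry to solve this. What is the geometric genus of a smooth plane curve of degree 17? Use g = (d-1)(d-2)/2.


Using the genus formula for smooth plane curves:
g = (d-1)(d-2)/2
g = (17-1)(17-2)/2
g = 16*15/2
g = 240/2 = 120

120


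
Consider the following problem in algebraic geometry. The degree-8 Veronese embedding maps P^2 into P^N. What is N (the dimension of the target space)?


The Veronese embedding v_d: P^n -> P^N maps each point to all
degree-d monomials in n+1 homogeneous coordinates.
N = C(n+d, d) - 1
N = C(2+8, 8) - 1
N = C(10, 8) - 1
C(10, 8) = 45
N = 45 - 1 = 44

44


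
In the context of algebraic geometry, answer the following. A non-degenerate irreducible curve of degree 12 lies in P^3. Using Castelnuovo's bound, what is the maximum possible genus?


Castelnuovo's bound: write d - 1 = m(r-1) + epsilon with 0 <= epsilon < r-1.
d - 1 = 12 - 1 = 11
r - 1 = 3 - 1 = 2
11 = 5*2 + 1, so m = 5, epsilon = 1
pi(d, r) = m(m-1)(r-1)/2 + m*epsilon
= 5*4*2/2 + 5*1
= 40/2 + 5
= 20 + 5 = 25

25


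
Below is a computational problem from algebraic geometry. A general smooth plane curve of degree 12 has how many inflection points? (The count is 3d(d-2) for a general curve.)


For a general smooth plane curve C of degree d, the inflection points are
the intersection of C with its Hessian curve, which has degree 3(d-2).
By Bezout, the total intersection number is d * 3(d-2) = 12 * 30 = 360.
For a general curve every flex is ordinary, so each contributes
multiplicity 1 to C·Hess(C), and the number of distinct inflection
points is 3d(d-2).
Inflection points = 3*12*(12-2) = 3*12*10 = 360

360


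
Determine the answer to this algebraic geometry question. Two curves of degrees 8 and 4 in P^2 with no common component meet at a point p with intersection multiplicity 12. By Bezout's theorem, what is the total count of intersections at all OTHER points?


By Bezout's theorem, the total intersection number is d1 * d2.
Total = 8 * 4 = 32
Intersection multiplicity at p = 12
Remaining intersections = 32 - 12 = 20

20


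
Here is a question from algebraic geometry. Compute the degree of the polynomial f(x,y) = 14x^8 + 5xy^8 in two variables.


Examine each term for its total degree (sum of exponents).
  Term '14x^8' has total degree 8+0 = 8.
  Term '5xy^8' has total degree 1+8 = 9.
The maximum total degree among all terms is 9.

9


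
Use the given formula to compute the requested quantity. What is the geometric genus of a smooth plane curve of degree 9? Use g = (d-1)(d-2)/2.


Using the genus formula for smooth plane curves:
g = (d-1)(d-2)/2
g = (9-1)(9-2)/2
g = 8*7/2
g = 56/2 = 28

28


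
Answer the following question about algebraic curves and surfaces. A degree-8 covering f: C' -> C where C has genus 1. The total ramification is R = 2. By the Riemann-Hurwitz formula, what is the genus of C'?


Riemann-Hurwitz formula: 2g' - 2 = d(2g - 2) + R
Given: d = 8, g = 1, R = 2
2g' - 2 = 8*(2*1 - 2) + 2
2g' - 2 = 8*0 + 2
2g' - 2 = 0 + 2 = 2
2g' = 4
g' = 2

2


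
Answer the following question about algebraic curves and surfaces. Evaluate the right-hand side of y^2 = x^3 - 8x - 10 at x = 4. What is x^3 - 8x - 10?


Compute x^3 - 8x - 10 at x = 4:
x^3 = 4^3 = 64
(-8)*x = (-8)*4 = -32
Sum: 64 - 32 - 10 = 22

22


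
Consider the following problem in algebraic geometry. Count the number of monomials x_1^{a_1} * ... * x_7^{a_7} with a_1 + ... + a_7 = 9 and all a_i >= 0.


The number of degree-9 monomials in 7 variables is C(d+n-1, n-1).
= C(9+7-1, 7-1) = C(15, 6)
= 5005

5005


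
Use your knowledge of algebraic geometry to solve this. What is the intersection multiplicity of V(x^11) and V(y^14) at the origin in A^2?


The intersection multiplicity of V(x^a) and V(y^b) at the origin is:
I(O; V(x^11), V(y^14)) = dim_k(k[x,y]/(x^11, y^14))
A basis for k[x,y]/(x^11, y^14) is the set of monomials x^i * y^j
where 0 <= i < 11 and 0 <= j < 14.
The number of such monomials is 11 * 14 = 154

154


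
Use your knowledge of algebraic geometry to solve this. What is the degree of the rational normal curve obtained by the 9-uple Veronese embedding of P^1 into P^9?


The rational normal curve in P^9 is the image of P^1 under the 9-uple Veronese.
A general hyperplane in P^9 pulls back to a degree-9 form on P^1, which has 9 zeros,
so the curve meets a general hyperplane in 9 points. Degree = 9.

9


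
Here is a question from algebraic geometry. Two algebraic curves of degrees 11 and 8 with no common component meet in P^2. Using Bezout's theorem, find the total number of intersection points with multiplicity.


Bezout's theorem states the intersection count equals the product of degrees.
Intersection count = 11 * 8 = 88

88


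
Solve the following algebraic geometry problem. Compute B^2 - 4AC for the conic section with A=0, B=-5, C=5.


The discriminant of a conic Ax^2 + Bxy + Cy^2 + ... = 0 is B^2 - 4AC.
B^2 = (-5)^2 = 25
4AC = 4*0*5 = 0
Discriminant = 25 + 0 = 25

25


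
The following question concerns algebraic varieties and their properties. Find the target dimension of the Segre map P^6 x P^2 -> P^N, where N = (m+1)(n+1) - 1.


The Segre embedding maps P^m x P^n into P^N via
all products of coordinates from each factor.
N = (m+1)(n+1) - 1
N = (6+1)(2+1) - 1
N = 7*3 - 1
N = 21 - 1 = 20

20


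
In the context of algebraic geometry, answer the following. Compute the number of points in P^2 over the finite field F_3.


P^2(F_3) has (q^(n+1) - 1)/(q - 1) points.
= 3^2 + 3^1 + 3^0
= 9 + 3 + 1
= 13

13


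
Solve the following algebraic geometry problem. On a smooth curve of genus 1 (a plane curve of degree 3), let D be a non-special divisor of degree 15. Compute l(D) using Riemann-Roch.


First, compute the genus of a smooth plane curve of degree 3:
g = (d-1)(d-2)/2 = (3-1)(3-2)/2 = 1
For a non-special divisor D (i.e., h^1(D) = 0), Riemann-Roch gives:
l(D) = deg(D) - g + 1
Since deg(D) = 15 >= 2g - 1 = 1, D is non-special.
l(D) = 15 - 1 + 1 = 15

15


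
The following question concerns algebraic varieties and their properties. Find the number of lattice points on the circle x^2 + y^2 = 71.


Systematically check integer values of x where x^2 <= 71.
For each valid x, check if 71 - x^2 is a perfect square.
Total integer solutions found: 0

0


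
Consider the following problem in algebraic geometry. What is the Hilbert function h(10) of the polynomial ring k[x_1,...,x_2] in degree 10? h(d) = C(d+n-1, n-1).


The Hilbert function for the polynomial ring in 2 variables is:
h(d) = C(d+n-1, n-1)
h(10) = C(10+2-1, 2-1) = C(11, 1)
= 11! / (1! * 10!)
= 11

11


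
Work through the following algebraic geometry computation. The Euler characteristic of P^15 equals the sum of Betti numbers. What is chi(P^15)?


The complex projective space P^15 has one cell in each even real dimension 0, 2, ..., 30.
The cohomology groups are H^{2k}(P^15) = Z for k = 0,...,15, and 0 otherwise.
Euler characteristic = sum of Betti numbers = 1 per even-dimensional cohomology group.
chi(P^15) = 15 + 1 = 16

16


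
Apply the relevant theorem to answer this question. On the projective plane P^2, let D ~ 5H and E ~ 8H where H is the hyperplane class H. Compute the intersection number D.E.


Using bilinearity of the intersection pairing on the projective plane P^2:
(aH).(bH) = ab * (H.H)
We have H^2 = 1 (Bezout).
D.E = (5H).(8H) = 5*8*1
= 40*1
= 40

40


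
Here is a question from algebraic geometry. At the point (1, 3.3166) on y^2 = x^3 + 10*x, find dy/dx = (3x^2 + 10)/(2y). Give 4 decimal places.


Using implicit differentiation of y^2 = x^3 + 10*x:
2y * dy/dx = 3x^2 + 10
dy/dx = (3x^2 + 10)/(2y)
Numerator: 3*1^2 + 10 = 13
Denominator: 2*3.3166 = 6.6332
dy/dx = 13/6.6332 = 1.9598

1.9598


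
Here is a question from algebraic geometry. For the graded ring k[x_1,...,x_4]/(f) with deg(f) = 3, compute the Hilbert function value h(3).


For R = k[x_1,...,x_n]/(f) with f homogeneous of degree e:
The Hilbert series is (1 - t^e)/(1 - t)^n.
So h(d) = C(d+n-1, n-1) - C(d-e+n-1, n-1) for d >= e.
With n=4, e=3, d=3:
C(3+4-1, 4-1) = C(6, 3) = 20
C(3-3+4-1, 4-1) = C(3, 3) = 1
h(3) = 20 - 1 = 19

19


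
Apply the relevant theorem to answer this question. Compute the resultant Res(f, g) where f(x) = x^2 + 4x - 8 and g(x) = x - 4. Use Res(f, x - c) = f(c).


For Res(f, x - c), we evaluate f at x = c.
f(4) = 4^2 + 4*4 - 8
= 16 + 16 - 8
= 32 - 8 = 24
Res(f, g) = 24

24


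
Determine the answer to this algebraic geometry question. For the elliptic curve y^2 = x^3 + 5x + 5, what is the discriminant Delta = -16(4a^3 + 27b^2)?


Compute each component:
4a^3 = 4*5^3 = 4*125 = 500
27b^2 = 27*5^2 = 27*25 = 675
4a^3 + 27b^2 = 500 + 675 = 1175
Delta = -16*1175 = -18800

-18800


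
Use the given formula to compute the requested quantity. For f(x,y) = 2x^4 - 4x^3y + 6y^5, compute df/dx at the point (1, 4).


df/dx = 4*2*x^3 + 3*(-4)*x^2*y
At (1,4): 4*2*1^3 + 3*(-4)*1^2*4
= 8 - 48
= -40

-40


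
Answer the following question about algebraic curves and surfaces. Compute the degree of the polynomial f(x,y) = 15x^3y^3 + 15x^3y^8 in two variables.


Examine each term for its total degree (sum of exponents).
  Term '15x^3y^3' has total degree 3+3 = 6.
  Term '15x^3y^8' has total degree 3+8 = 11.
The maximum total degree among all terms is 11.

11


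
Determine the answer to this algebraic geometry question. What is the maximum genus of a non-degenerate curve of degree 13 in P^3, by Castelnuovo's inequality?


Castelnuovo's bound: write d - 1 = m(r-1) + epsilon with 0 <= epsilon < r-1.
d - 1 = 13 - 1 = 12
r - 1 = 3 - 1 = 2
12 = 6*2 + 0, so m = 6, epsilon = 0
pi(d, r) = m(m-1)(r-1)/2 + m*epsilon
= 6*5*2/2 + 6*0
= 60/2 + 0
= 30 + 0 = 30

30


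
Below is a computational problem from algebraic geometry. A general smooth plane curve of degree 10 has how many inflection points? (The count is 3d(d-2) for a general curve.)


For a general smooth plane curve C of degree d, the inflection points are
the intersection of C with its Hessian curve, which has degree 3(d-2).
By Bezout, the total intersection number is d * 3(d-2) = 10 * 24 = 240.
For a general curve every flex is ordinary, so each contributes
multiplicity 1 to C·Hess(C), and the number of distinct inflection
points is 3d(d-2).
Inflection points = 3*10*(10-2) = 3*10*8 = 240

240


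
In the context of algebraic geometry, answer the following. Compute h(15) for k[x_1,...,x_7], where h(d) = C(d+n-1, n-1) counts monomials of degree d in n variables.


The Hilbert function for the polynomial ring in 7 variables is:
h(d) = C(d+n-1, n-1)
h(15) = C(15+7-1, 7-1) = C(21, 6)
= 21! / (6! * 15!)
= 54264

54264


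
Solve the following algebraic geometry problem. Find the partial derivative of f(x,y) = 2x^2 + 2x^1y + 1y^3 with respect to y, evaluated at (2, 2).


df/dy = 2*x^1 + 3*1*y^2
At (2,2): 2*2^1 + 3*1*2^2
= 4 + 12
= 16

16


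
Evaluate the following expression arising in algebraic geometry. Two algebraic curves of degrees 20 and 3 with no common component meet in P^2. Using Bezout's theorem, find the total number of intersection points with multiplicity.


Bezout's theorem states the intersection count equals the product of degrees.
Intersection count = 20 * 3 = 60

60


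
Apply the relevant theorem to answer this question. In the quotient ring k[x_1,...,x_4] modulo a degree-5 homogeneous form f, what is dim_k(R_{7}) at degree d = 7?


For R = k[x_1,...,x_n]/(f) with f homogeneous of degree e:
The Hilbert series is (1 - t^e)/(1 - t)^n.
So h(d) = C(d+n-1, n-1) - C(d-e+n-1, n-1) for d >= e.
With n=4, e=5, d=7:
C(7+4-1, 4-1) = C(10, 3) = 120
C(7-5+4-1, 4-1) = C(5, 3) = 10
h(7) = 120 - 10 = 110

110


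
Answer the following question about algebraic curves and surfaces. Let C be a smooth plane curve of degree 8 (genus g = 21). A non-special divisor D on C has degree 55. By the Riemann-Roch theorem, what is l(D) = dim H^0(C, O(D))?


First, compute the genus of a smooth plane curve of degree 8:
g = (d-1)(d-2)/2 = (8-1)(8-2)/2 = 21
For a non-special divisor D (i.e., h^1(D) = 0), Riemann-Roch gives:
l(D) = deg(D) - g + 1
Since deg(D) = 55 >= 2g - 1 = 41, D is non-special.
l(D) = 55 - 21 + 1 = 35

35


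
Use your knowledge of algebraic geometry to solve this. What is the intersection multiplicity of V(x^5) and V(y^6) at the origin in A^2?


The intersection multiplicity of V(x^a) and V(y^b) at the origin is:
I(O; V(x^5), V(y^6)) = dim_k(k[x,y]/(x^5, y^6))
A basis for k[x,y]/(x^5, y^6) is the set of monomials x^i * y^j
where 0 <= i < 5 and 0 <= j < 6.
The number of such monomials is 5 * 6 = 30

30


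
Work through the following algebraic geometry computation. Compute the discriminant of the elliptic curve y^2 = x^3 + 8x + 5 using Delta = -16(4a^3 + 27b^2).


Compute each component:
4a^3 = 4*8^3 = 4*512 = 2048
27b^2 = 27*5^2 = 27*25 = 675
4a^3 + 27b^2 = 2048 + 675 = 2723
Delta = -16*2723 = -43568

-43568


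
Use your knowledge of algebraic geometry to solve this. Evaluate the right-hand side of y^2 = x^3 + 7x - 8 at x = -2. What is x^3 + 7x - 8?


Compute x^3 + 7x - 8 at x = -2:
x^3 = (-2)^3 = -8
7*x = 7*(-2) = -14
Sum: -8 - 14 - 8 = -30

-30


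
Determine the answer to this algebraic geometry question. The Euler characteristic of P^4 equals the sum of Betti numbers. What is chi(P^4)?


The complex projective space P^4 has one cell in each even real dimension 0, 2, ..., 8.
The cohomology groups are H^{2k}(P^4) = Z for k = 0,...,4, and 0 otherwise.
Euler characteristic = sum of Betti numbers = 1 per even-dimensional cohomology group.
chi(P^4) = 4 + 1 = 5

5


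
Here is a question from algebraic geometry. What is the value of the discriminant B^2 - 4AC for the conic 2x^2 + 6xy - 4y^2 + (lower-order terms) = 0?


The discriminant of a conic Ax^2 + Bxy + Cy^2 + ... = 0 is B^2 - 4AC.
B^2 = 6^2 = 36
4AC = 4*2*(-4) = -32
Discriminant = 36 + 32 = 68

68


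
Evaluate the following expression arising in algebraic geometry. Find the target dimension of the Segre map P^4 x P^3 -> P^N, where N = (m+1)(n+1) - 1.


The Segre embedding maps P^m x P^n into P^N via
all products of coordinates from each factor.
N = (m+1)(n+1) - 1
N = (4+1)(3+1) - 1
N = 5*4 - 1
N = 20 - 1 = 19

19


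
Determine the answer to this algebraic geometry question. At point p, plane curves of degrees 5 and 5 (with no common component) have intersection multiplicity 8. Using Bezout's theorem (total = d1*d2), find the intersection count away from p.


By Bezout's theorem, the total intersection number is d1 * d2.
Total = 5 * 5 = 25
Intersection multiplicity at p = 8
Remaining intersections = 25 - 8 = 17

17


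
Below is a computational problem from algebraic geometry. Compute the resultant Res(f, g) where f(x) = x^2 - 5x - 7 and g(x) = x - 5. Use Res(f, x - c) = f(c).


For Res(f, x - c), we evaluate f at x = c.
f(5) = 5^2 - 5*5 - 7
= 25 - 25 - 7
= 0 - 7 = -7
Res(f, g) = -7

-7


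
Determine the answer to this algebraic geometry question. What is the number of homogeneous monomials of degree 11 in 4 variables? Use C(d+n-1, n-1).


The number of degree-11 monomials in 4 variables is C(d+n-1, n-1).
= C(11+4-1, 4-1) = C(14, 3)
= 364

364


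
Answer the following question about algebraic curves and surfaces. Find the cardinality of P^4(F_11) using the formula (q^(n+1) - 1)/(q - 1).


P^4(F_11) has (q^(n+1) - 1)/(q - 1) points.
= 11^4 + 11^3 + 11^2 + 11^1 + 11^0
= 14641 + 1331 + 121 + 11 + 1
= 16105

16105


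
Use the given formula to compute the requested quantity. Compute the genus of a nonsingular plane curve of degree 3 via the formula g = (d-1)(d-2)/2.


Using the genus formula for smooth plane curves:
g = (d-1)(d-2)/2
g = (3-1)(3-2)/2
g = 2*1/2
g = 2/2 = 1

1


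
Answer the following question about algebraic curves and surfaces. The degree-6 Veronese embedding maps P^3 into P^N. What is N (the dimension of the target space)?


The Veronese embedding v_d: P^n -> P^N maps each point to all
degree-d monomials in n+1 homogeneous coordinates.
N = C(n+d, d) - 1
N = C(3+6, 6) - 1
N = C(9, 6) - 1
C(9, 6) = 84
N = 84 - 1 = 83

83


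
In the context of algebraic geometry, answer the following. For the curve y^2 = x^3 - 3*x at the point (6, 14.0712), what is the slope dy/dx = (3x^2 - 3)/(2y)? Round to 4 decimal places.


Using implicit differentiation of y^2 = x^3 - 3*x:
2y * dy/dx = 3x^2 - 3
dy/dx = (3x^2 - 3)/(2y)
Numerator: 3*6^2 - 3 = 105
Denominator: 2*14.0712 = 28.1424
dy/dx = 105/28.1424 = 3.7310

3.7310


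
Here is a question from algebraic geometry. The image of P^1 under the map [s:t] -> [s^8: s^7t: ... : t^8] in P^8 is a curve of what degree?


The rational normal curve in P^8 is the image of P^1 under the 8-uple Veronese.
A general hyperplane in P^8 pulls back to a degree-8 form on P^1, which has 8 zeros,
so the curve meets a general hyperplane in 8 points. Degree = 8.

8


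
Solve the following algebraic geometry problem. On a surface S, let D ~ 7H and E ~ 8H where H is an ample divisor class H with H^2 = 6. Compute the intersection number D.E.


Using bilinearity of the intersection pairing on a surface S:
(aH).(bH) = ab * (H.H)
We have H^2 = 6.
D.E = (7H).(8H) = 7*8*6
= 56*6
= 336

336


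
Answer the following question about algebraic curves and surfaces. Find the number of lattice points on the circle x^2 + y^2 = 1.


Systematically check integer values of x where x^2 <= 1.
For each valid x, check if 1 - x^2 is a perfect square.
x=0: 1 - 0 = 1, sqrt = 1 (valid)
x=1: 1 - 1 = 0, sqrt = 0 (valid)
Total integer solutions found: 4

4


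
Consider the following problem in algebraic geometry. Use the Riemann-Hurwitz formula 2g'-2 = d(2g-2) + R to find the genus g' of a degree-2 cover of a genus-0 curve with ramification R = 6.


Riemann-Hurwitz formula: 2g' - 2 = d(2g - 2) + R
Given: d = 2, g = 0, R = 6
2g' - 2 = 2*(2*0 - 2) + 6
2g' - 2 = 2*(-2) + 6
2g' - 2 = -4 + 6 = 2
2g' = 4
g' = 2

2


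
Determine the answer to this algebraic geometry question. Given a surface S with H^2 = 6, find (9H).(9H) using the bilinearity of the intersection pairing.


Using bilinearity of the intersection pairing on a surface S:
(aH).(bH) = ab * (H.H)
We have H^2 = 6.
D.E = (9H).(9H) = 9*9*6
= 81*6
= 486

486


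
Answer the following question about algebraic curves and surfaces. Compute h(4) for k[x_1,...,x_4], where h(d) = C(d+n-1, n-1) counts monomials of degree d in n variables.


The Hilbert function for the polynomial ring in 4 variables is:
h(d) = C(d+n-1, n-1)
h(4) = C(4+4-1, 4-1) = C(7, 3)
= 7! / (3! * 4!)
= 35

35


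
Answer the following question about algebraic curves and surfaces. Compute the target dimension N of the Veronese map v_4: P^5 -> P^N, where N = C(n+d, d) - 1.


The Veronese embedding v_d: P^n -> P^N maps each point to all
degree-d monomials in n+1 homogeneous coordinates.
N = C(n+d, d) - 1
N = C(5+4, 4) - 1
N = C(9, 4) - 1
C(9, 4) = 126
N = 126 - 1 = 125

125


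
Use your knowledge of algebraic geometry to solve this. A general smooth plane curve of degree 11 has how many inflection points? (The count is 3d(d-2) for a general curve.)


For a general smooth plane curve C of degree d, the inflection points are
the intersection of C with its Hessian curve, which has degree 3(d-2).
By Bezout, the total intersection number is d * 3(d-2) = 11 * 27 = 297.
For a general curve every flex is ordinary, so each contributes
multiplicity 1 to C·Hess(C), and the number of distinct inflection
points is 3d(d-2).
Inflection points = 3*11*(11-2) = 3*11*9 = 297

297


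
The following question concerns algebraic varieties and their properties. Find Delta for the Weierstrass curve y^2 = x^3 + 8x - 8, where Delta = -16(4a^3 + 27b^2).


Compute each component:
4a^3 = 4*8^3 = 4*512 = 2048
27b^2 = 27*(-8)^2 = 27*64 = 1728
4a^3 + 27b^2 = 2048 + 1728 = 3776
Delta = -16*3776 = -60416

-60416


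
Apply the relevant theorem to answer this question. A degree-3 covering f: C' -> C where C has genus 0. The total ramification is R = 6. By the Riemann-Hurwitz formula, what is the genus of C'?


Riemann-Hurwitz formula: 2g' - 2 = d(2g - 2) + R
Given: d = 3, g = 0, R = 6
2g' - 2 = 3*(2*0 - 2) + 6
2g' - 2 = 3*(-2) + 6
2g' - 2 = -6 + 6 = 0
2g' = 2
g' = 1

1


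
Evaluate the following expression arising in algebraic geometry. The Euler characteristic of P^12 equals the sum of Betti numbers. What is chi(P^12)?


The complex projective space P^12 has one cell in each even real dimension 0, 2, ..., 24.
The cohomology groups are H^{2k}(P^12) = Z for k = 0,...,12, and 0 otherwise.
Euler characteristic = sum of Betti numbers = 1 per even-dimensional cohomology group.
chi(P^12) = 12 + 1 = 13

13


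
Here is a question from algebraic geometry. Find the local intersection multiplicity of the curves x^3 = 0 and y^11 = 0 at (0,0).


The intersection multiplicity of V(x^a) and V(y^b) at the origin is:
I(O; V(x^3), V(y^11)) = dim_k(k[x,y]/(x^3, y^11))
A basis for k[x,y]/(x^3, y^11) is the set of monomials x^i * y^j
where 0 <= i < 3 and 0 <= j < 11.
The number of such monomials is 3 * 11 = 33

33


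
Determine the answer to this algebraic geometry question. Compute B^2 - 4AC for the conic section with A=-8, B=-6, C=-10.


The discriminant of a conic Ax^2 + Bxy + Cy^2 + ... = 0 is B^2 - 4AC.
B^2 = (-6)^2 = 36
4AC = 4*(-8)*(-10) = 320
Discriminant = 36 - 320 = -284

-284


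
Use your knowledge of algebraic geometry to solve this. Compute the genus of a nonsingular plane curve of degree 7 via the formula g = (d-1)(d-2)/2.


Using the genus formula for smooth plane curves:
g = (d-1)(d-2)/2
g = (7-1)(7-2)/2
g = 6*5/2
g = 30/2 = 15

15


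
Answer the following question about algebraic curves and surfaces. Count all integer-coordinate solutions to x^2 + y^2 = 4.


Systematically check integer values of x where x^2 <= 4.
For each valid x, check if 4 - x^2 is a perfect square.
x=0: 4 - 0 = 4, sqrt = 2 (valid)
x=2: 4 - 4 = 0, sqrt = 0 (valid)
Total integer solutions found: 4

4


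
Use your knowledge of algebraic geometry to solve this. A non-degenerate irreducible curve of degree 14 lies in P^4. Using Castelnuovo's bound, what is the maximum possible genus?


Castelnuovo's bound: write d - 1 = m(r-1) + epsilon with 0 <= epsilon < r-1.
d - 1 = 14 - 1 = 13
r - 1 = 4 - 1 = 3
13 = 4*3 + 1, so m = 4, epsilon = 1
pi(d, r) = m(m-1)(r-1)/2 + m*epsilon
= 4*3*3/2 + 4*1
= 36/2 + 4
= 18 + 4 = 22

22


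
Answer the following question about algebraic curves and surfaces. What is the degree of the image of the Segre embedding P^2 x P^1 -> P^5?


The degree of the Segre variety P^2 x P^1 is C(m+n, m).
= C(3, 2)
= 3

3


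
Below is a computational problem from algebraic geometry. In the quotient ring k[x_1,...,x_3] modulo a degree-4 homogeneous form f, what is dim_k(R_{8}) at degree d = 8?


For R = k[x_1,...,x_n]/(f) with f homogeneous of degree e:
The Hilbert series is (1 - t^e)/(1 - t)^n.
So h(d) = C(d+n-1, n-1) - C(d-e+n-1, n-1) for d >= e.
With n=3, e=4, d=8:
C(8+3-1, 3-1) = C(10, 2) = 45
C(8-4+3-1, 3-1) = C(6, 2) = 15
h(8) = 45 - 15 = 30

30


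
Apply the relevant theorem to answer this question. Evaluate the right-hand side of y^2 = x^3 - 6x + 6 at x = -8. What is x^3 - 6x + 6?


Compute x^3 - 6x + 6 at x = -8:
x^3 = (-8)^3 = -512
(-6)*x = (-6)*(-8) = 48
Sum: -512 + 48 + 6 = -458

-458


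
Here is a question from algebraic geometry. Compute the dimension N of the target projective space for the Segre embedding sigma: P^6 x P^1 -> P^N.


The Segre embedding maps P^m x P^n into P^N via
all products of coordinates from each factor.
N = (m+1)(n+1) - 1
N = (6+1)(1+1) - 1
N = 7*2 - 1
N = 14 - 1 = 13

13


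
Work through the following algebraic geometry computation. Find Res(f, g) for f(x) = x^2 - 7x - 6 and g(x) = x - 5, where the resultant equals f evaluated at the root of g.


For Res(f, x - c), we evaluate f at x = c.
f(5) = 5^2 - 7*5 - 6
= 25 - 35 - 6
= -10 - 6 = -16
Res(f, g) = -16

-16


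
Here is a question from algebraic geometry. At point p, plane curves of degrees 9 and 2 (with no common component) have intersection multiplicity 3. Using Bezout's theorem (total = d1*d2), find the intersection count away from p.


By Bezout's theorem, the total intersection number is d1 * d2.
Total = 9 * 2 = 18
Intersection multiplicity at p = 3
Remaining intersections = 18 - 3 = 15

15


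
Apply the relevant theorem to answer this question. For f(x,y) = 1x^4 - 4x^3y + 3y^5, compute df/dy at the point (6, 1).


df/dy = (-4)*x^3 + 5*3*y^4
At (6,1): (-4)*6^3 + 5*3*1^4
= -864 + 15
= -849

-849


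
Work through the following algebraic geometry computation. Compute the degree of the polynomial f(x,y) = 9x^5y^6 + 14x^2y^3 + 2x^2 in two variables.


Examine each term for its total degree (sum of exponents).
  Term '9x^5y^6' has total degree 5+6 = 11.
  Term '14x^2y^3' has total degree 2+3 = 5.
  Term '2x^2' has total degree 2+0 = 2.
The maximum total degree among all terms is 11.

11


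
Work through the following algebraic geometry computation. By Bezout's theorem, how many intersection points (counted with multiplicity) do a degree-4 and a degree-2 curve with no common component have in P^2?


Bezout's theorem states the intersection count equals the product of degrees.
Intersection count = 4 * 2 = 8

8


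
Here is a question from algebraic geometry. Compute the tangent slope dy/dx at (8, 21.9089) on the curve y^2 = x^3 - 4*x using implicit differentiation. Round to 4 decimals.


Using implicit differentiation of y^2 = x^3 - 4*x:
2y * dy/dx = 3x^2 - 4
dy/dx = (3x^2 - 4)/(2y)
Numerator: 3*8^2 - 4 = 188
Denominator: 2*21.9089 = 43.8178
dy/dx = 188/43.8178 = 4.2905

4.2905


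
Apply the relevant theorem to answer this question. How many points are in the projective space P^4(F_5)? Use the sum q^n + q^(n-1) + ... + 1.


P^4(F_5) has (q^(n+1) - 1)/(q - 1) points.
= 5^4 + 5^3 + 5^2 + 5^1 + 5^0
= 625 + 125 + 25 + 5 + 1
= 781

781


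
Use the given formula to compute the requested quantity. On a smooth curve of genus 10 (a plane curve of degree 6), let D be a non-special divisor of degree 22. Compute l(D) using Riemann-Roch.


First, compute the genus of a smooth plane curve of degree 6:
g = (d-1)(d-2)/2 = (6-1)(6-2)/2 = 10
For a non-special divisor D (i.e., h^1(D) = 0), Riemann-Roch gives:
l(D) = deg(D) - g + 1
Since deg(D) = 22 >= 2g - 1 = 19, D is non-special.
l(D) = 22 - 10 + 1 = 13

13


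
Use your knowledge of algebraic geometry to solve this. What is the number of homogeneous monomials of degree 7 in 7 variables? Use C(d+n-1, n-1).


The number of degree-7 monomials in 7 variables is C(d+n-1, n-1).
= C(7+7-1, 7-1) = C(13, 6)
= 1716

1716


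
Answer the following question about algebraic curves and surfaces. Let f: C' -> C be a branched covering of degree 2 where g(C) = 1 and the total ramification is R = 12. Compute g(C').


Riemann-Hurwitz formula: 2g' - 2 = d(2g - 2) + R
Given: d = 2, g = 1, R = 12
2g' - 2 = 2*(2*1 - 2) + 12
2g' - 2 = 2*0 + 12
2g' - 2 = 0 + 12 = 12
2g' = 14
g' = 7

7


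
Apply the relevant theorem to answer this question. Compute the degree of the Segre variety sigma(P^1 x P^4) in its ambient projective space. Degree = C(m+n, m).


The degree of the Segre variety P^1 x P^4 is C(m+n, m).
= C(5, 1)
= 5

5


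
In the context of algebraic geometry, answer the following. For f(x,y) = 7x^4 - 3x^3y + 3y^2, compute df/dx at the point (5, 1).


df/dx = 4*7*x^3 + 3*(-3)*x^2*y
At (5,1): 4*7*5^3 + 3*(-3)*5^2*1
= 3500 - 225
= 3275

3275


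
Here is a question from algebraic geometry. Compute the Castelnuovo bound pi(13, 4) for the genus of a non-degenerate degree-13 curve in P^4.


Castelnuovo's bound: write d - 1 = m(r-1) + epsilon with 0 <= epsilon < r-1.
d - 1 = 13 - 1 = 12
r - 1 = 4 - 1 = 3
12 = 4*3 + 0, so m = 4, epsilon = 0
pi(d, r) = m(m-1)(r-1)/2 + m*epsilon
= 4*3*3/2 + 4*0
= 36/2 + 0
= 18 + 0 = 18

18


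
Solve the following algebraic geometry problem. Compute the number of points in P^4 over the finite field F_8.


P^4(F_8) has (q^(n+1) - 1)/(q - 1) points.
= 8^4 + 8^3 + 8^2 + 8^1 + 8^0
= 4096 + 512 + 64 + 8 + 1
= 4681

4681


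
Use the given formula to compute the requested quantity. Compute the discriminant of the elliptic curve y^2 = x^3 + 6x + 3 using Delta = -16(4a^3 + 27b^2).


Compute each component:
4a^3 = 4*6^3 = 4*216 = 864
27b^2 = 27*3^2 = 27*9 = 243
4a^3 + 27b^2 = 864 + 243 = 1107
Delta = -16*1107 = -17712

-17712


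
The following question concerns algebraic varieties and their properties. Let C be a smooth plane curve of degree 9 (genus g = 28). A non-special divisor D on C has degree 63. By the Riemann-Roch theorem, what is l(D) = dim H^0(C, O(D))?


First, compute the genus of a smooth plane curve of degree 9:
g = (d-1)(d-2)/2 = (9-1)(9-2)/2 = 28
For a non-special divisor D (i.e., h^1(D) = 0), Riemann-Roch gives:
l(D) = deg(D) - g + 1
Since deg(D) = 63 >= 2g - 1 = 55, D is non-special.
l(D) = 63 - 28 + 1 = 36

36


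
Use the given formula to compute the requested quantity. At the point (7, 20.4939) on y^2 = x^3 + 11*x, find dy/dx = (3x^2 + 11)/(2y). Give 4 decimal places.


Using implicit differentiation of y^2 = x^3 + 11*x:
2y * dy/dx = 3x^2 + 11
dy/dx = (3x^2 + 11)/(2y)
Numerator: 3*7^2 + 11 = 158
Denominator: 2*20.4939 = 40.9878
dy/dx = 158/40.9878 = 3.8548

3.8548


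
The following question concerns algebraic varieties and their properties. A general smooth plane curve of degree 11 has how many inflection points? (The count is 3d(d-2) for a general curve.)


For a general smooth plane curve C of degree d, the inflection points are
the intersection of C with its Hessian curve, which has degree 3(d-2).
By Bezout, the total intersection number is d * 3(d-2) = 11 * 27 = 297.
For a general curve every flex is ordinary, so each contributes
multiplicity 1 to C·Hess(C), and the number of distinct inflection
points is 3d(d-2).
Inflection points = 3*11*(11-2) = 3*11*9 = 297

297


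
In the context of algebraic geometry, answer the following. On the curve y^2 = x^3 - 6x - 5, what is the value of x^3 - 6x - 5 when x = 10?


Compute x^3 - 6x - 5 at x = 10:
x^3 = 10^3 = 1000
(-6)*x = (-6)*10 = -60
Sum: 1000 - 60 - 5 = 935

935


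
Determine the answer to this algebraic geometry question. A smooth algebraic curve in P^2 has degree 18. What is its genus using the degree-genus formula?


Using the genus formula for smooth plane curves:
g = (d-1)(d-2)/2
g = (18-1)(18-2)/2
g = 17*16/2
g = 272/2 = 136

136


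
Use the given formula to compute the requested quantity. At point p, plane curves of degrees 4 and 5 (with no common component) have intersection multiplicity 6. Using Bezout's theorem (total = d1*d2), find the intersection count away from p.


By Bezout's theorem, the total intersection number is d1 * d2.
Total = 4 * 5 = 20
Intersection multiplicity at p = 6
Remaining intersections = 20 - 6 = 14

14


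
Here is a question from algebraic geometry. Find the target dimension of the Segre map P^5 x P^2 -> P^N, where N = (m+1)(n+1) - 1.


The Segre embedding maps P^m x P^n into P^N via
all products of coordinates from each factor.
N = (m+1)(n+1) - 1
N = (5+1)(2+1) - 1
N = 6*3 - 1
N = 18 - 1 = 17

17


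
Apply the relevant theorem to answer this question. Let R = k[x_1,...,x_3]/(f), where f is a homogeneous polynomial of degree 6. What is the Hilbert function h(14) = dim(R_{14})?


For R = k[x_1,...,x_n]/(f) with f homogeneous of degree e:
The Hilbert series is (1 - t^e)/(1 - t)^n.
So h(d) = C(d+n-1, n-1) - C(d-e+n-1, n-1) for d >= e.
With n=3, e=6, d=14:
C(14+3-1, 3-1) = C(16, 2) = 120
C(14-6+3-1, 3-1) = C(10, 2) = 45
h(14) = 120 - 45 = 75

75


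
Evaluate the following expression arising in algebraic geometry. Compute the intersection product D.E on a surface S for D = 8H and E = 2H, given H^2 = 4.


Using bilinearity of the intersection pairing on a surface S:
(aH).(bH) = ab * (H.H)
We have H^2 = 4.
D.E = (8H).(2H) = 8*2*4
= 16*4
= 64

64


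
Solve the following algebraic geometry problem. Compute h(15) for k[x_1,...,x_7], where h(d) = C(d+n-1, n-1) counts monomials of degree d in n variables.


The Hilbert function for the polynomial ring in 7 variables is:
h(d) = C(d+n-1, n-1)
h(15) = C(15+7-1, 7-1) = C(21, 6)
= 21! / (6! * 15!)
= 54264

54264


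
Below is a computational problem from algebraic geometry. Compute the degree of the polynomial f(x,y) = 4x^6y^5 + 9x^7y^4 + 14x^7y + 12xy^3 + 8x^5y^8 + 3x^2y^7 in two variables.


Examine each term for its total degree (sum of exponents).
  Term '4x^6y^5' has total degree 6+5 = 11.
  Term '9x^7y^4' has total degree 7+4 = 11.
  Term '14x^7y' has total degree 7+1 = 8.
  Term '12xy^3' has total degree 1+3 = 4.
  Term '8x^5y^8' has total degree 5+8 = 13.
  Term '3x^2y^7' has total degree 2+7 = 9.
The maximum total degree among all terms is 13.

13


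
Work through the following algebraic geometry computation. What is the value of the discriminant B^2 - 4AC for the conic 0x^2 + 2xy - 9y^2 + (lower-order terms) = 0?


The discriminant of a conic Ax^2 + Bxy + Cy^2 + ... = 0 is B^2 - 4AC.
B^2 = 2^2 = 4
4AC = 4*0*(-9) = 0
Discriminant = 4 + 0 = 4

4


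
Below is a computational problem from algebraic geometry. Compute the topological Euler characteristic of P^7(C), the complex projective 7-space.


The complex projective space P^7 has one cell in each even real dimension 0, 2, ..., 14.
The cohomology groups are H^{2k}(P^7) = Z for k = 0,...,7, and 0 otherwise.
Euler characteristic = sum of Betti numbers = 1 per even-dimensional cohomology group.
chi(P^7) = 7 + 1 = 8

8


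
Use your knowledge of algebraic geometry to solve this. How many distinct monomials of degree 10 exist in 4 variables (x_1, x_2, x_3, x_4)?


The number of degree-10 monomials in 4 variables is C(d+n-1, n-1).
= C(10+4-1, 4-1) = C(13, 3)
= 286

286


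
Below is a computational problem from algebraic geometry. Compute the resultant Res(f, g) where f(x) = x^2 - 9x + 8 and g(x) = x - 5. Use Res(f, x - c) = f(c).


For Res(f, x - c), we evaluate f at x = c.
f(5) = 5^2 - 9*5 + 8
= 25 - 45 + 8
= -20 + 8 = -12
Res(f, g) = -12

-12


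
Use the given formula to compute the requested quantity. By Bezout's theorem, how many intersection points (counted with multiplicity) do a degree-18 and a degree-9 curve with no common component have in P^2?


Bezout's theorem states the intersection count equals the product of degrees.
Intersection count = 18 * 9 = 162

162


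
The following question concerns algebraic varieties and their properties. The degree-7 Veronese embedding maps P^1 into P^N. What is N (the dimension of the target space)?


The Veronese embedding v_d: P^n -> P^N maps each point to all
degree-d monomials in n+1 homogeneous coordinates.
N = C(n+d, d) - 1
N = C(1+7, 7) - 1
N = C(8, 7) - 1
C(8, 7) = 8
N = 8 - 1 = 7

7


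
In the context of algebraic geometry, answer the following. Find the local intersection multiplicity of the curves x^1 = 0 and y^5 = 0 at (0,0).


The intersection multiplicity of V(x^a) and V(y^b) at the origin is:
I(O; V(x^1), V(y^5)) = dim_k(k[x,y]/(x^1, y^5))
A basis for k[x,y]/(x^1, y^5) is the set of monomials x^i * y^j
where 0 <= i < 1 and 0 <= j < 5.
The number of such monomials is 1 * 5 = 5

5


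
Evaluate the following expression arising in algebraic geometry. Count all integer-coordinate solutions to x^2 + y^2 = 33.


Systematically check integer values of x where x^2 <= 33.
For each valid x, check if 33 - x^2 is a perfect square.
Total integer solutions found: 0

0


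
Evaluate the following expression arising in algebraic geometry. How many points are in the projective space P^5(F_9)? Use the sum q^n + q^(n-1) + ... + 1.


P^5(F_9) has (q^(n+1) - 1)/(q - 1) points.
= 9^5 + 9^4 + 9^3 + 9^2 + 9^1 + 9^0
= 59049 + 6561 + 729 + 81 + 9 + 1
= 66430

66430


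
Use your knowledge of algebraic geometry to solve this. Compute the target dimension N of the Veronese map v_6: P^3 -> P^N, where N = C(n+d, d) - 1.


The Veronese embedding v_d: P^n -> P^N maps each point to all
degree-d monomials in n+1 homogeneous coordinates.
N = C(n+d, d) - 1
N = C(3+6, 6) - 1
N = C(9, 6) - 1
C(9, 6) = 84
N = 84 - 1 = 83

83


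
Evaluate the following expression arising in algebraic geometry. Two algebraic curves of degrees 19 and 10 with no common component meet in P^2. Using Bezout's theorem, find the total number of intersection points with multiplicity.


Bezout's theorem states the intersection count equals the product of degrees.
Intersection count = 19 * 10 = 190

190


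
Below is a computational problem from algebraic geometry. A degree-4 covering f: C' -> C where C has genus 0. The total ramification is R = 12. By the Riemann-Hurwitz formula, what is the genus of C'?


Riemann-Hurwitz formula: 2g' - 2 = d(2g - 2) + R
Given: d = 4, g = 0, R = 12
2g' - 2 = 4*(2*0 - 2) + 12
2g' - 2 = 4*(-2) + 12
2g' - 2 = -8 + 12 = 4
2g' = 6
g' = 3

3


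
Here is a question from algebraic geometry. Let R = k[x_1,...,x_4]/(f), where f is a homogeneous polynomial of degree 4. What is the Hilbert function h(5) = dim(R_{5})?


For R = k[x_1,...,x_n]/(f) with f homogeneous of degree e:
The Hilbert series is (1 - t^e)/(1 - t)^n.
So h(d) = C(d+n-1, n-1) - C(d-e+n-1, n-1) for d >= e.
With n=4, e=4, d=5:
C(5+4-1, 4-1) = C(8, 3) = 56
C(5-4+4-1, 4-1) = C(4, 3) = 4
h(5) = 56 - 4 = 52

52


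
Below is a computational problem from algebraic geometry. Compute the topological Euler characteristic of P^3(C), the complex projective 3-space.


The complex projective space P^3 has one cell in each even real dimension 0, 2, ..., 6.
The cohomology groups are H^{2k}(P^3) = Z for k = 0,...,3, and 0 otherwise.
Euler characteristic = sum of Betti numbers = 1 per even-dimensional cohomology group.
chi(P^3) = 3 + 1 = 4

4


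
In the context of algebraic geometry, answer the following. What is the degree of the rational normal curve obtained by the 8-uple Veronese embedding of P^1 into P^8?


The rational normal curve in P^8 is the image of P^1 under the 8-uple Veronese.
A general hyperplane in P^8 pulls back to a degree-8 form on P^1, which has 8 zeros,
so the curve meets a general hyperplane in 8 points. Degree = 8.

8


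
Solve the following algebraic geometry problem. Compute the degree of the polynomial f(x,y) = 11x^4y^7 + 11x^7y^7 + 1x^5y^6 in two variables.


Examine each term for its total degree (sum of exponents).
  Term '11x^4y^7' has total degree 4+7 = 11.
  Term '11x^7y^7' has total degree 7+7 = 14.
  Term '1x^5y^6' has total degree 5+6 = 11.
The maximum total degree among all terms is 14.

14


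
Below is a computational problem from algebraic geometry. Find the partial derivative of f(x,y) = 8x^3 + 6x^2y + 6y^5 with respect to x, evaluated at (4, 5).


df/dx = 3*8*x^2 + 2*6*x^1*y
At (4,5): 3*8*4^2 + 2*6*4^1*5
= 384 + 240
= 624

624
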